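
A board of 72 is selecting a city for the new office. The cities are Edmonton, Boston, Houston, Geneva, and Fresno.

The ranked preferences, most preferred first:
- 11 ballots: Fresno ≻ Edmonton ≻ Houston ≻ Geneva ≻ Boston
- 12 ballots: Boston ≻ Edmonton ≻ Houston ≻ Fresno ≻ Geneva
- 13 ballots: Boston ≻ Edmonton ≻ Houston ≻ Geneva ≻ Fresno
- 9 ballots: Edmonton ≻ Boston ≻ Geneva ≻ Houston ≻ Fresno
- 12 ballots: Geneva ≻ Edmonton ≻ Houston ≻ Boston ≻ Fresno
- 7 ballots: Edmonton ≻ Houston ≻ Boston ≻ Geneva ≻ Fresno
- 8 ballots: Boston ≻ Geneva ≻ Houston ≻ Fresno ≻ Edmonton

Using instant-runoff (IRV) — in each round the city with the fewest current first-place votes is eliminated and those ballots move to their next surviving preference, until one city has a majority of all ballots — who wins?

Round 1: Edmonton 16, Boston 33, Houston 0, Geneva 12, Fresno 11. Houston eliminated.
Round 2: Edmonton 16, Boston 33, Geneva 12, Fresno 11. Fresno eliminated.
Round 3: Edmonton 27, Boston 33, Geneva 12. Geneva eliminated.
Round 4: Edmonton 39, Boston 33. Edmonton has a majority (≥37).

Edmonton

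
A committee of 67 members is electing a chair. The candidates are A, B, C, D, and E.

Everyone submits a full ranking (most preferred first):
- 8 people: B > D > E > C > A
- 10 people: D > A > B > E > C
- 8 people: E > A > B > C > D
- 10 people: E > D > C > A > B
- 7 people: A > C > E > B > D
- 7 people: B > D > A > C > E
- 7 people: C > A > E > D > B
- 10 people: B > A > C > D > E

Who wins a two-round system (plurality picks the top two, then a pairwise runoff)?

B

Round 1 first-place votes: A 7, B 25, C 7, D 10, E 18. B and E advance.
Runoff: B is ranked above E on 35 ballots, E above B on 32.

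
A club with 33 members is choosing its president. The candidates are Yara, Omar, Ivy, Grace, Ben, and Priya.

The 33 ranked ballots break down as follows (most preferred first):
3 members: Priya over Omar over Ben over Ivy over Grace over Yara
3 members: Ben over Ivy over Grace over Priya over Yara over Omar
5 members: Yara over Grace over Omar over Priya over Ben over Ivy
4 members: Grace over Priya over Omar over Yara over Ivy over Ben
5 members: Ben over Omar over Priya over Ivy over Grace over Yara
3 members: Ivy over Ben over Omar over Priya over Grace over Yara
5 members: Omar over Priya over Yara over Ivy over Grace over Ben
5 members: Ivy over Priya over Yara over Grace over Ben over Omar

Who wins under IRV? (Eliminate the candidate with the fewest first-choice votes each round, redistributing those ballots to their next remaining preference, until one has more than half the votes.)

Round 1: Yara 5, Omar 5, Ivy 8, Grace 4, Ben 8, Priya 3. Priya eliminated.
Round 2: Yara 5, Omar 8, Ivy 8, Grace 4, Ben 8. Grace eliminated.
Round 3: Yara 5, Omar 12, Ivy 8, Ben 8. Yara eliminated.
Round 4: Omar 17, Ivy 8, Ben 8. Omar has a majority (≥17).

Omar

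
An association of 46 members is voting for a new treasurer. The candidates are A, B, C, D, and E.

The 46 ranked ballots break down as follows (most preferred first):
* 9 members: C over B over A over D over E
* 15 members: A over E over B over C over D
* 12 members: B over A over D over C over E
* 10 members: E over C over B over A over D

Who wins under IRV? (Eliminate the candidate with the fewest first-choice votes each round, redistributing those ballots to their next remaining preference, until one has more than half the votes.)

Round 1: A 15, B 12, C 9, D 0, E 10. D eliminated.
Round 2: A 15, B 12, C 9, E 10. C eliminated.
Round 3: A 15, B 21, E 10. E eliminated.
Round 4: A 15, B 31. B has a majority (≥24).

B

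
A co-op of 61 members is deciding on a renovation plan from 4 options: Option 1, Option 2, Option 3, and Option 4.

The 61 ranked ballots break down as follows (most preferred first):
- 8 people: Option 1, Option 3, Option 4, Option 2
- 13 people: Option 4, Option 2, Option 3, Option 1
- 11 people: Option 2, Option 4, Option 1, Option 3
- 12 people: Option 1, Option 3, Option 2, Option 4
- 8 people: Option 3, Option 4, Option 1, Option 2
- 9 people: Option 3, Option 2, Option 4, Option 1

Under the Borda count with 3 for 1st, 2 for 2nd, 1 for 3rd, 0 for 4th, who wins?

Option 3

Option 1: 8×3 + 13×0 + 11×1 + 12×3 + 8×1 + 9×0 = 79
Option 2: 8×0 + 13×2 + 11×3 + 12×1 + 8×0 + 9×2 = 89
Option 3: 8×2 + 13×1 + 11×0 + 12×2 + 8×3 + 9×3 = 104
Option 4: 8×1 + 13×3 + 11×2 + 12×0 + 8×2 + 9×1 = 94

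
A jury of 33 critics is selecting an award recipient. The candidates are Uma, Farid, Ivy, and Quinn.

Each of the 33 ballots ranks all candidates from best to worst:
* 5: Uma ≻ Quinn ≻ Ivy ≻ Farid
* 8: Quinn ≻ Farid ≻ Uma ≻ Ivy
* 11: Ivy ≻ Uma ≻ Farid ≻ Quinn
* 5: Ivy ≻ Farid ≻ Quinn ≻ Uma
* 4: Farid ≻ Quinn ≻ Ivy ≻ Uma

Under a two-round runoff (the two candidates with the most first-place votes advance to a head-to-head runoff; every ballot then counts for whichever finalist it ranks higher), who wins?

Round 1 first-place votes: Uma 5, Farid 4, Ivy 16, Quinn 8. Ivy and Quinn advance.
Runoff: Ivy is ranked above Quinn on 16 ballots, Quinn above Ivy on 17.

Quinn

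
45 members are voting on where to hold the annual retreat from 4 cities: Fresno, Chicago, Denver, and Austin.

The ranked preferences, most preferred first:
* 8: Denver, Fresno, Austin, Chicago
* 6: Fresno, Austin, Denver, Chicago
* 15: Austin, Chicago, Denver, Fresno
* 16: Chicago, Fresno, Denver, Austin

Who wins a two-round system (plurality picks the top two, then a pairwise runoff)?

Austin

Round 1 first-place votes: Fresno 6, Chicago 16, Denver 8, Austin 15. Chicago and Austin advance.
Runoff: Chicago is ranked above Austin on 16 ballots, Austin above Chicago on 29.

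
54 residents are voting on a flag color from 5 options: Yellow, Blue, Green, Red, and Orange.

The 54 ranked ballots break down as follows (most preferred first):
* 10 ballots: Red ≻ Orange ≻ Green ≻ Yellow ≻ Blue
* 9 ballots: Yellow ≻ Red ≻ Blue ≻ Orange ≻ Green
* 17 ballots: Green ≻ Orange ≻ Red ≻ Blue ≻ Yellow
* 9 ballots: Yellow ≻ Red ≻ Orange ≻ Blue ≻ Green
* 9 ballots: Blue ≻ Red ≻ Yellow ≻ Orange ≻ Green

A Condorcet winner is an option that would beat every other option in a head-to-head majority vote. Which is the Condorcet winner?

Red vs Yellow: 36–18
Red vs Blue: 45–9
Red vs Green: 37–17
Red vs Orange: 37–17
Red beats every other option.

Red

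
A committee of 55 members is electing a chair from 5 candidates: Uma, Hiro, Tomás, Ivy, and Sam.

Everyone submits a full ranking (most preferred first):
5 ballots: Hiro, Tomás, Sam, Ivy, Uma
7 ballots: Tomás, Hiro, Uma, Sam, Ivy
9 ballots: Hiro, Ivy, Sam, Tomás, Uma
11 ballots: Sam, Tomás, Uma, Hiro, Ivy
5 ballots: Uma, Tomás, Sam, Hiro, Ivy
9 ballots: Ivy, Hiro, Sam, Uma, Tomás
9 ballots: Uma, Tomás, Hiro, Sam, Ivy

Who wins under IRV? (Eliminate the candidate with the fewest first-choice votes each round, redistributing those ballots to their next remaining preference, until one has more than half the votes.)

Round 1: Uma 14, Hiro 14, Tomás 7, Ivy 9, Sam 11. Tomás eliminated.
Round 2: Uma 14, Hiro 21, Ivy 9, Sam 11. Ivy eliminated.
Round 3: Uma 14, Hiro 30, Sam 11. Hiro has a majority (≥28).

Hiro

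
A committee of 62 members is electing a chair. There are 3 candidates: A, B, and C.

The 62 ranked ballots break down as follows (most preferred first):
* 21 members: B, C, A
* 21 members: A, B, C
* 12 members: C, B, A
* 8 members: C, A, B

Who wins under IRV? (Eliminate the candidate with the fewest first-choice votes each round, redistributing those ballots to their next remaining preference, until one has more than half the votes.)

B

Round 1: A 21, B 21, C 20. C eliminated.
Round 2: A 29, B 33. B has a majority (≥32).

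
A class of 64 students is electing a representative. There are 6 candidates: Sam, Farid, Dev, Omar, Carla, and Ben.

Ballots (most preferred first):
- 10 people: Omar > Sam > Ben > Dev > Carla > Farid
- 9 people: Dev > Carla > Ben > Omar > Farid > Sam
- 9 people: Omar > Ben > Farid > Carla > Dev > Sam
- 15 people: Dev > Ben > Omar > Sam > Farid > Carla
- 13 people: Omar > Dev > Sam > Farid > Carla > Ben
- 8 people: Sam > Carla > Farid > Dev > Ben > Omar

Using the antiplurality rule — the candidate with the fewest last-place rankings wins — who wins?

Dev

Last-place votes: Sam 18, Farid 10, Dev 0, Omar 8, Carla 15, Ben 13.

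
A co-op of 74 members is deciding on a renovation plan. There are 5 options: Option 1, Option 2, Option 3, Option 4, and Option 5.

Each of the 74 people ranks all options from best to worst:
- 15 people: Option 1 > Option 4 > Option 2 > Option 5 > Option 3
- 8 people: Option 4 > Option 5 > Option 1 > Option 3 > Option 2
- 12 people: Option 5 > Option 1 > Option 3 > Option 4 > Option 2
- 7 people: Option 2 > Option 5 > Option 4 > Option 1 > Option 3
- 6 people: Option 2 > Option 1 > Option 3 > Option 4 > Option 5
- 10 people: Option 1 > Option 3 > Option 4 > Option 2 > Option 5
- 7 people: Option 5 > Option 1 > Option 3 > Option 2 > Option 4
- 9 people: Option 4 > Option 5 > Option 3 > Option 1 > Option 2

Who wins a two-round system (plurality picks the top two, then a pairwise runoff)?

Option 5

Round 1 first-place votes: Option 1 25, Option 2 13, Option 3 0, Option 4 17, Option 5 19. Option 1 and Option 5 advance.
Runoff: Option 1 is ranked above Option 5 on 31 ballots, Option 5 above Option 1 on 43.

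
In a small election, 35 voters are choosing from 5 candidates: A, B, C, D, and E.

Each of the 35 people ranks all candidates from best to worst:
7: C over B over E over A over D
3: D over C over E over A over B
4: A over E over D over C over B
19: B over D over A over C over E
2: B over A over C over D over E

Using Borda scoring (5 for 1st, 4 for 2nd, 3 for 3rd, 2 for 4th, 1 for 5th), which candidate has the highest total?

B

A: 7×2 + 3×2 + 4×5 + 19×3 + 2×4 = 105
B: 7×4 + 3×1 + 4×1 + 19×5 + 2×5 = 140
C: 7×5 + 3×4 + 4×2 + 19×2 + 2×3 = 99
D: 7×1 + 3×5 + 4×3 + 19×4 + 2×2 = 114
E: 7×3 + 3×3 + 4×4 + 19×1 + 2×1 = 67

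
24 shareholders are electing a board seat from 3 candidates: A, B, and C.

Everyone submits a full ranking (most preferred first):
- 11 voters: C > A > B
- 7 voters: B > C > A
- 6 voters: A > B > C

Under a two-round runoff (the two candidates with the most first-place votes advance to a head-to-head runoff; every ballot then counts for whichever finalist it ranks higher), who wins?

Round 1 first-place votes: A 6, B 7, C 11. C and B advance.
Runoff: C is ranked above B on 11 ballots, B above C on 13.

B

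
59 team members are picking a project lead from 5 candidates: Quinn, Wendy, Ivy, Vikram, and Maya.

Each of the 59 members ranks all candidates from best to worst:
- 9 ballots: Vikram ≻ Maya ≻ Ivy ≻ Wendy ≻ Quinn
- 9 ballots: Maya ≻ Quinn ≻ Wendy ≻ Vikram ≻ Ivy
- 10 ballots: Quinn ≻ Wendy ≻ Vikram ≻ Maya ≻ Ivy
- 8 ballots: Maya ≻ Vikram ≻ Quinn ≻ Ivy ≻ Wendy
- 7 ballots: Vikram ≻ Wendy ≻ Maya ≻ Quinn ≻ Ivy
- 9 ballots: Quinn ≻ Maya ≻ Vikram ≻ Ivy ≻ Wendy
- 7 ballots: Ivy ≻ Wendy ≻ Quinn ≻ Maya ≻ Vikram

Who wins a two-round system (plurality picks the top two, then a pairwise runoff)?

Round 1 first-place votes: Quinn 19, Wendy 0, Ivy 7, Vikram 16, Maya 17. Quinn and Maya advance.
Runoff: Quinn is ranked above Maya on 26 ballots, Maya above Quinn on 33.

Maya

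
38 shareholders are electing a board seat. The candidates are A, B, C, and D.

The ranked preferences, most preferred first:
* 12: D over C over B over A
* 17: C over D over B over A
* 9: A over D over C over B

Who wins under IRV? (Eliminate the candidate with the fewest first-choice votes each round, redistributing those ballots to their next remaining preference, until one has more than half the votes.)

D

Round 1: A 9, B 0, C 17, D 12. B eliminated.
Round 2: A 9, C 17, D 12. A eliminated.
Round 3: C 17, D 21. D has a majority (≥20).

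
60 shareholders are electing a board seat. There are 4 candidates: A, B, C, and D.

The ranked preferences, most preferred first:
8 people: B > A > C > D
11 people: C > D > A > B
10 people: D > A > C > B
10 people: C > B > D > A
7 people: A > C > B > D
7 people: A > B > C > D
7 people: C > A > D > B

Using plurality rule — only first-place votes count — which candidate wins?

First-place votes: A 14, B 8, C 28, D 10.

C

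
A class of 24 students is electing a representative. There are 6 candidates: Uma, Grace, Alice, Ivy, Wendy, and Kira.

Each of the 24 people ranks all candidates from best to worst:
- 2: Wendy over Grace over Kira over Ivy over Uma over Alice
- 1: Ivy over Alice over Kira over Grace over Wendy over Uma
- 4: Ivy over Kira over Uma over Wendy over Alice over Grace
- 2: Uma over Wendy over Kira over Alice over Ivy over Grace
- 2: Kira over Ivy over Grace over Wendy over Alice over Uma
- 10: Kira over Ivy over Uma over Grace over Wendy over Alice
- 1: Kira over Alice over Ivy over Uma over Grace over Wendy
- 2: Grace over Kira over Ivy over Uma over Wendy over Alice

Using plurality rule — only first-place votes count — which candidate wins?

Kira

First-place votes: Uma 2, Grace 2, Alice 0, Ivy 5, Wendy 2, Kira 13.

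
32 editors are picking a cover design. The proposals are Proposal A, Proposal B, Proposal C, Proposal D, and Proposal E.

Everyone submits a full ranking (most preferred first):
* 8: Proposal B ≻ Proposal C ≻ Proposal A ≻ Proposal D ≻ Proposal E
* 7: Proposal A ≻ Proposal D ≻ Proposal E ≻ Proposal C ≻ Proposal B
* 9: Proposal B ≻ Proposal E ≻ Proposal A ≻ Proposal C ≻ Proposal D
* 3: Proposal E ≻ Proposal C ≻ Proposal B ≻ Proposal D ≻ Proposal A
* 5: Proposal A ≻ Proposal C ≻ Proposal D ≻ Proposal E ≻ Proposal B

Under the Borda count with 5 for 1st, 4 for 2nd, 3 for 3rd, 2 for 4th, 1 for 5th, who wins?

Proposal A

Proposal A: 8×3 + 7×5 + 9×3 + 3×1 + 5×5 = 114
Proposal B: 8×5 + 7×1 + 9×5 + 3×3 + 5×1 = 106
Proposal C: 8×4 + 7×2 + 9×2 + 3×4 + 5×4 = 96
Proposal D: 8×2 + 7×4 + 9×1 + 3×2 + 5×3 = 74
Proposal E: 8×1 + 7×3 + 9×4 + 3×5 + 5×2 = 90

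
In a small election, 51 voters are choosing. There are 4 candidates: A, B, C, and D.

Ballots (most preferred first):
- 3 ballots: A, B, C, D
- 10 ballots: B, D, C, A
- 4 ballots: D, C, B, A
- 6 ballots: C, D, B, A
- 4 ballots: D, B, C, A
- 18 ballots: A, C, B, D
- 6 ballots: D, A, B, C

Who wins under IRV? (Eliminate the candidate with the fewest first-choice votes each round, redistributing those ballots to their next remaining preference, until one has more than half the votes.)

D

Round 1: A 21, B 10, C 6, D 14. C eliminated.
Round 2: A 21, B 10, D 20. B eliminated.
Round 3: A 21, D 30. D has a majority (≥26).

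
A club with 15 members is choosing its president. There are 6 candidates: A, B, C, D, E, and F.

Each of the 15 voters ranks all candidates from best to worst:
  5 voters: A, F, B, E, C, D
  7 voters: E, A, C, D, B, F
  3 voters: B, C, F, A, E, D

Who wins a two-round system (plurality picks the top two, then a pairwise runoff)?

Round 1 first-place votes: A 5, B 3, C 0, D 0, E 7, F 0. E and A advance.
Runoff: E is ranked above A on 7 ballots, A above E on 8.

A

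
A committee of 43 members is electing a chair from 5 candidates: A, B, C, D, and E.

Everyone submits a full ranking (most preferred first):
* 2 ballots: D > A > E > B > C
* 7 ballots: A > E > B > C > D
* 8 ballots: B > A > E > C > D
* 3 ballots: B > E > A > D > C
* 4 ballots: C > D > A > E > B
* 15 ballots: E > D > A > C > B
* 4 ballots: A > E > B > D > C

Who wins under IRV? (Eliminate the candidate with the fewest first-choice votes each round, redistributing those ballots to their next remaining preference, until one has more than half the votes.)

Round 1: A 11, B 11, C 4, D 2, E 15. D eliminated.
Round 2: A 13, B 11, C 4, E 15. C eliminated.
Round 3: A 17, B 11, E 15. B eliminated.
Round 4: A 25, E 18. A has a majority (≥22).

A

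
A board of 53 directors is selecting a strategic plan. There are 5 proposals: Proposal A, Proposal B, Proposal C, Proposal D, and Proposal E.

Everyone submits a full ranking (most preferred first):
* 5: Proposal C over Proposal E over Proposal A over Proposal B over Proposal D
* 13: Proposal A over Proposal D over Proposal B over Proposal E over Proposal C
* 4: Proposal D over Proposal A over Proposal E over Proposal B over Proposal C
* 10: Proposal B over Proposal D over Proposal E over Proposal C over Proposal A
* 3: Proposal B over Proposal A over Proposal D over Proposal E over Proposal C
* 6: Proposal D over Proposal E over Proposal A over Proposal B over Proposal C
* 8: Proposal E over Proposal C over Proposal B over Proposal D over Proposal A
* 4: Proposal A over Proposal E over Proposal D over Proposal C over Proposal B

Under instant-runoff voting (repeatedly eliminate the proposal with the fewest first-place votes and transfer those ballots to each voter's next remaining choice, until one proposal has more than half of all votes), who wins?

Round 1: Proposal A 17, Proposal B 13, Proposal C 5, Proposal D 10, Proposal E 8. Proposal C eliminated.
Round 2: Proposal A 17, Proposal B 13, Proposal D 10, Proposal E 13. Proposal D eliminated.
Round 3: Proposal A 21, Proposal B 13, Proposal E 19. Proposal B eliminated.
Round 4: Proposal A 24, Proposal E 29. Proposal E has a majority (≥27).

Proposal E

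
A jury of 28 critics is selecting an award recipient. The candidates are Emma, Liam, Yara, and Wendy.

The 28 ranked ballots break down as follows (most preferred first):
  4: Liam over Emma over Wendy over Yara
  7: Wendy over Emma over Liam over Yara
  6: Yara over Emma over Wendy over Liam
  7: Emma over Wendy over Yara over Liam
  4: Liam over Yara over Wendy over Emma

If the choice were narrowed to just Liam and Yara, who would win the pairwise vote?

Liam is ranked above Yara on 15 ballots; Yara above Liam on 13.

Liam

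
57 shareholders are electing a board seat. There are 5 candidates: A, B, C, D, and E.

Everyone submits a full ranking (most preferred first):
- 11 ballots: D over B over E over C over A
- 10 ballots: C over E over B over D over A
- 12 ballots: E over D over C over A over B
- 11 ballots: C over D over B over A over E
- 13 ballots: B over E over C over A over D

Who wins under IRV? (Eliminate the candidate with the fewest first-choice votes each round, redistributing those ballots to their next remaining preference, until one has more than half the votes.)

Round 1: A 0, B 13, C 21, D 11, E 12. A eliminated.
Round 2: B 13, C 21, D 11, E 12. D eliminated.
Round 3: B 24, C 21, E 12. E eliminated.
Round 4: B 24, C 33. C has a majority (≥29).

C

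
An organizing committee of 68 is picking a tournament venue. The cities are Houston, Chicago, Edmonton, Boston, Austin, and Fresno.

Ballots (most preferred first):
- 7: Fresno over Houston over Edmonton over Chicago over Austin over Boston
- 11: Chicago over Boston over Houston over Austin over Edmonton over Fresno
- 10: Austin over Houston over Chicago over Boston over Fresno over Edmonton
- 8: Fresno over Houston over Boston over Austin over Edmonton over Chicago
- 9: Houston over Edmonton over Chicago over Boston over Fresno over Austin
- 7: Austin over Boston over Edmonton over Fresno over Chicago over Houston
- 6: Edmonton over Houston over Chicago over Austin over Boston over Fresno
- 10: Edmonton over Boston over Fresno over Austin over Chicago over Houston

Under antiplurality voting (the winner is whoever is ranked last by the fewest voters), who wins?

Last-place votes: Houston 17, Chicago 8, Edmonton 10, Boston 7, Austin 9, Fresno 17.

Boston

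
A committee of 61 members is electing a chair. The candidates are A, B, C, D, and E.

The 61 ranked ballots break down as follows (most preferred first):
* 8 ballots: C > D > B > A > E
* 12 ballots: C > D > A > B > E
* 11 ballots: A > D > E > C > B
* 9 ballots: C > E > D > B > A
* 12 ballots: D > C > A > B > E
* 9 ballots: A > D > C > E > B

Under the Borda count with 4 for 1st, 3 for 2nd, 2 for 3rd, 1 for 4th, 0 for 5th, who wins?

A: 8×1 + 12×2 + 11×4 + 9×0 + 12×2 + 9×4 = 136
B: 8×2 + 12×1 + 11×0 + 9×1 + 12×1 + 9×0 = 49
C: 8×4 + 12×4 + 11×1 + 9×4 + 12×3 + 9×2 = 181
D: 8×3 + 12×3 + 11×3 + 9×2 + 12×4 + 9×3 = 186
E: 8×0 + 12×0 + 11×2 + 9×3 + 12×0 + 9×1 = 58

D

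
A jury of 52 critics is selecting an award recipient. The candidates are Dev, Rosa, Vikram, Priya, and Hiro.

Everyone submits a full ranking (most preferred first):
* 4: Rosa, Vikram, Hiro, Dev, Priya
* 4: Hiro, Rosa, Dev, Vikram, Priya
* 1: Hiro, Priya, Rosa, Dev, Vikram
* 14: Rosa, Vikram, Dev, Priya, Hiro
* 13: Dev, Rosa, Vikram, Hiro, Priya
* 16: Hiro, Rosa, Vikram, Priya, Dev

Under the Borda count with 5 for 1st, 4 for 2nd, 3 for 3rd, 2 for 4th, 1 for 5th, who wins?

Rosa

Dev: 4×2 + 4×3 + 1×2 + 14×3 + 13×5 + 16×1 = 145
Rosa: 4×5 + 4×4 + 1×3 + 14×5 + 13×4 + 16×4 = 225
Vikram: 4×4 + 4×2 + 1×1 + 14×4 + 13×3 + 16×3 = 168
Priya: 4×1 + 4×1 + 1×4 + 14×2 + 13×1 + 16×2 = 85
Hiro: 4×3 + 4×5 + 1×5 + 14×1 + 13×2 + 16×5 = 157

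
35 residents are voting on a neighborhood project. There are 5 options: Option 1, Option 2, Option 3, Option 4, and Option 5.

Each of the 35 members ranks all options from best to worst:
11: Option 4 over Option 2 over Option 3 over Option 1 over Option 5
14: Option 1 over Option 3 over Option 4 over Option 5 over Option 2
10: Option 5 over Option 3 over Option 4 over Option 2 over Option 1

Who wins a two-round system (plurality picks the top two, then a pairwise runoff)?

Option 4

Round 1 first-place votes: Option 1 14, Option 2 0, Option 3 0, Option 4 11, Option 5 10. Option 1 and Option 4 advance.
Runoff: Option 1 is ranked above Option 4 on 14 ballots, Option 4 above Option 1 on 21.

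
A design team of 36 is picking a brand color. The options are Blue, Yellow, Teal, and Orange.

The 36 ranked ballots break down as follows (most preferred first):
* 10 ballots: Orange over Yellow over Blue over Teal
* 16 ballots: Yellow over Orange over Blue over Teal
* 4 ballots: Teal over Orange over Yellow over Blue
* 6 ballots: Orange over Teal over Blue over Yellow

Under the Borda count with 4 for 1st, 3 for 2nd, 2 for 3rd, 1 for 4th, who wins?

Orange

Blue: 10×2 + 16×2 + 4×1 + 6×2 = 68
Yellow: 10×3 + 16×4 + 4×2 + 6×1 = 108
Teal: 10×1 + 16×1 + 4×4 + 6×3 = 60
Orange: 10×4 + 16×3 + 4×3 + 6×4 = 124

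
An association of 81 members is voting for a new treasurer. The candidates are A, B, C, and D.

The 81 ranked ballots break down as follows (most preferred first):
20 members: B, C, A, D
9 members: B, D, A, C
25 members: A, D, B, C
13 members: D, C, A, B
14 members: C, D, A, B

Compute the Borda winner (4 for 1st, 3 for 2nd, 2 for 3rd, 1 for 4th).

A: 20×2 + 9×2 + 25×4 + 13×2 + 14×2 = 212
B: 20×4 + 9×4 + 25×2 + 13×1 + 14×1 = 193
C: 20×3 + 9×1 + 25×1 + 13×3 + 14×4 = 189
D: 20×1 + 9×3 + 25×3 + 13×4 + 14×3 = 216

D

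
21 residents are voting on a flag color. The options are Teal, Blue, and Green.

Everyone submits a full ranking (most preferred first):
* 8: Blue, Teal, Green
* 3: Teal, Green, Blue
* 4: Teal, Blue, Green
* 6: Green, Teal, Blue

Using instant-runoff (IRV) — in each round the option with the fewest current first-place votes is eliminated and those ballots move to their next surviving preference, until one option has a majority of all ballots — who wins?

Round 1: Teal 7, Blue 8, Green 6. Green eliminated.
Round 2: Teal 13, Blue 8. Teal has a majority (≥11).

Teal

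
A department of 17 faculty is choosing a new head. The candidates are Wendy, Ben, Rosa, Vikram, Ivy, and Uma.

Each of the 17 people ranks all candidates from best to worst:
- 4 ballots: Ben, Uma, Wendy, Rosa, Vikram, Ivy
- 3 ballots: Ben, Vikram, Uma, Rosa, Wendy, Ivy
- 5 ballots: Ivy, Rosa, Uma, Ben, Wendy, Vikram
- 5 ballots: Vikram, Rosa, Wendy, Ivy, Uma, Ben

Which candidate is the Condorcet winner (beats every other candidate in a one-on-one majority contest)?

Rosa

Rosa vs Wendy: 13–4
Rosa vs Ben: 10–7
Rosa vs Vikram: 9–8
Rosa vs Ivy: 12–5
Rosa vs Uma: 10–7
Rosa beats every other candidate.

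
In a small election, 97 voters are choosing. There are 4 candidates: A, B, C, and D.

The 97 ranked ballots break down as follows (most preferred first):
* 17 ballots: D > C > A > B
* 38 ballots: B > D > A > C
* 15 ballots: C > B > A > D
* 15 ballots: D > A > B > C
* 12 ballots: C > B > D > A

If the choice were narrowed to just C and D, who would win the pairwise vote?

D

C is ranked above D on 27 ballots; D above C on 70.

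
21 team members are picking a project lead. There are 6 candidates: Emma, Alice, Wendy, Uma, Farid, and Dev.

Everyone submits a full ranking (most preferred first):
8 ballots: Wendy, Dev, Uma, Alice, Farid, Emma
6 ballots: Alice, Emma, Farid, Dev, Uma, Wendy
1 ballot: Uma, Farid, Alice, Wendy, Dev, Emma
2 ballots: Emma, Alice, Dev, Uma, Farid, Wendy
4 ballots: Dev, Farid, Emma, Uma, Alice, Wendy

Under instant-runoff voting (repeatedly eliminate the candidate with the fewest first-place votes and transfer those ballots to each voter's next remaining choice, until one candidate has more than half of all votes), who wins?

Round 1: Emma 2, Alice 6, Wendy 8, Uma 1, Farid 0, Dev 4. Farid eliminated.
Round 2: Emma 2, Alice 6, Wendy 8, Uma 1, Dev 4. Uma eliminated.
Round 3: Emma 2, Alice 7, Wendy 8, Dev 4. Emma eliminated.
Round 4: Alice 9, Wendy 8, Dev 4. Dev eliminated.
Round 5: Alice 13, Wendy 8. Alice has a majority (≥11).

Alice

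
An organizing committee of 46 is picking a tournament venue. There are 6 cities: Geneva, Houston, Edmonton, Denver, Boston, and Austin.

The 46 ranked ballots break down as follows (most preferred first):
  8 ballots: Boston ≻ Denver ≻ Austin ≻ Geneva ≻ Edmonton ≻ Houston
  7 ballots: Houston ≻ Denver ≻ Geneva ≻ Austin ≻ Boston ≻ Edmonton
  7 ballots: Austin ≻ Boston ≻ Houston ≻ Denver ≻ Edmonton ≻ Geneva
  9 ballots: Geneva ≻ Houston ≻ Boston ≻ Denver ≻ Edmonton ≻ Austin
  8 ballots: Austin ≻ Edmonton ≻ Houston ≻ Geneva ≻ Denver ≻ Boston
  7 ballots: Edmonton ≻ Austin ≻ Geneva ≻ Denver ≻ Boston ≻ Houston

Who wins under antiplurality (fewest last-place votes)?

Last-place votes: Geneva 7, Houston 15, Edmonton 7, Denver 0, Boston 8, Austin 9.

Denver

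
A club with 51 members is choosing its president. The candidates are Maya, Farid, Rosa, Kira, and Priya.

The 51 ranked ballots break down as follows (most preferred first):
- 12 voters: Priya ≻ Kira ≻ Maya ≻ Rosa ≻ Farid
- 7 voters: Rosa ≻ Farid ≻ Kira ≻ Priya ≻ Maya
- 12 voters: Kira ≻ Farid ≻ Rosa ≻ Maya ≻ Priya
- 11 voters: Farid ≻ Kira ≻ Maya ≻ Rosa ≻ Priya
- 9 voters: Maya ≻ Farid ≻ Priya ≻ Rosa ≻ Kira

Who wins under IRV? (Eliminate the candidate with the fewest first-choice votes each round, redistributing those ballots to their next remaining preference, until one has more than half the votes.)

Round 1: Maya 9, Farid 11, Rosa 7, Kira 12, Priya 12. Rosa eliminated.
Round 2: Maya 9, Farid 18, Kira 12, Priya 12. Maya eliminated.
Round 3: Farid 27, Kira 12, Priya 12. Farid has a majority (≥26).

Farid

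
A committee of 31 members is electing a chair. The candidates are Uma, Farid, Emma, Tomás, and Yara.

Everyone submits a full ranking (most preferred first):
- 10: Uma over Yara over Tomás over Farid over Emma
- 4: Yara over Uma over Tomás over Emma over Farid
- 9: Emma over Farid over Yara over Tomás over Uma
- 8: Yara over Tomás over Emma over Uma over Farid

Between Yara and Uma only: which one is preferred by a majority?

Yara

Yara is ranked above Uma on 21 ballots; Uma above Yara on 10.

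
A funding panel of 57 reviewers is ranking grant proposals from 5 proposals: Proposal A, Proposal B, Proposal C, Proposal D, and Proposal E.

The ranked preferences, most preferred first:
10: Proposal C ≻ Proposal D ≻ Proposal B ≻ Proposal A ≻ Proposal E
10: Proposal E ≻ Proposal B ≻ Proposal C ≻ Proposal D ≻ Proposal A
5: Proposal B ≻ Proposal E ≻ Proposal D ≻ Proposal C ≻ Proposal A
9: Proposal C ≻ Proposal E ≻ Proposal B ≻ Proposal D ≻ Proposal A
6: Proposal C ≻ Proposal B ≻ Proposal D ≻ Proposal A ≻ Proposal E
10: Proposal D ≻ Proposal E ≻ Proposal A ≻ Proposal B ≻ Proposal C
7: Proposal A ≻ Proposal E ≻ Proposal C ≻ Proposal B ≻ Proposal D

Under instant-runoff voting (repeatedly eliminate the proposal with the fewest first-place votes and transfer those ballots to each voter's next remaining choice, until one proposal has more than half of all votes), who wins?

Proposal E

Round 1: Proposal A 7, Proposal B 5, Proposal C 25, Proposal D 10, Proposal E 10. Proposal B eliminated.
Round 2: Proposal A 7, Proposal C 25, Proposal D 10, Proposal E 15. Proposal A eliminated.
Round 3: Proposal C 25, Proposal D 10, Proposal E 22. Proposal D eliminated.
Round 4: Proposal C 25, Proposal E 32. Proposal E has a majority (≥29).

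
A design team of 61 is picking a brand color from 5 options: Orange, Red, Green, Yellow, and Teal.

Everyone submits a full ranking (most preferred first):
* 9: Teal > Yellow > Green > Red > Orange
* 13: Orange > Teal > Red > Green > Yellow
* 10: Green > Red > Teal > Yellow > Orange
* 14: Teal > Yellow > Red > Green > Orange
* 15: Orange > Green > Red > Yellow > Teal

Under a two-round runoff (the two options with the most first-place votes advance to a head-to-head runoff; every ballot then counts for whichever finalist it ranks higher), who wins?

Teal

Round 1 first-place votes: Orange 28, Red 0, Green 10, Yellow 0, Teal 23. Orange and Teal advance.
Runoff: Orange is ranked above Teal on 28 ballots, Teal above Orange on 33.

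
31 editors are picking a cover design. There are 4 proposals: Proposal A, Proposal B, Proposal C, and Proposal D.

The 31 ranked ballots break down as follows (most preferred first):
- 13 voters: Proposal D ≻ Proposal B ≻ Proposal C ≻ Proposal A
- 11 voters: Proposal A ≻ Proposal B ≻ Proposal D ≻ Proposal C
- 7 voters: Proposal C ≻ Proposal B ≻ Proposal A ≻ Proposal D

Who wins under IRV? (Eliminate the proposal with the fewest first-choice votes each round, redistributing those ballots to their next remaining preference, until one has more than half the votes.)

Round 1: Proposal A 11, Proposal B 0, Proposal C 7, Proposal D 13. Proposal B eliminated.
Round 2: Proposal A 11, Proposal C 7, Proposal D 13. Proposal C eliminated.
Round 3: Proposal A 18, Proposal D 13. Proposal A has a majority (≥16).

Proposal A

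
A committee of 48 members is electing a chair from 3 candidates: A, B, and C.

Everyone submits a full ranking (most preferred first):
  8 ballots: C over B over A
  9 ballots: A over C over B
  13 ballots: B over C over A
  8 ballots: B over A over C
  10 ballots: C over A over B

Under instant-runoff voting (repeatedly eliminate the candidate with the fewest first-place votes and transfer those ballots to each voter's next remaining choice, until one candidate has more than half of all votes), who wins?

Round 1: A 9, B 21, C 18. A eliminated.
Round 2: B 21, C 27. C has a majority (≥25).

C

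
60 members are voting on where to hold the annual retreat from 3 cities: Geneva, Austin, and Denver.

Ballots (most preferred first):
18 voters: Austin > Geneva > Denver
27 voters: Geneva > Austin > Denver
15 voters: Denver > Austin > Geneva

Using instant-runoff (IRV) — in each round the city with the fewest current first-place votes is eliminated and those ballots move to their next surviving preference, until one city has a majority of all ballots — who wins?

Austin

Round 1: Geneva 27, Austin 18, Denver 15. Denver eliminated.
Round 2: Geneva 27, Austin 33. Austin has a majority (≥31).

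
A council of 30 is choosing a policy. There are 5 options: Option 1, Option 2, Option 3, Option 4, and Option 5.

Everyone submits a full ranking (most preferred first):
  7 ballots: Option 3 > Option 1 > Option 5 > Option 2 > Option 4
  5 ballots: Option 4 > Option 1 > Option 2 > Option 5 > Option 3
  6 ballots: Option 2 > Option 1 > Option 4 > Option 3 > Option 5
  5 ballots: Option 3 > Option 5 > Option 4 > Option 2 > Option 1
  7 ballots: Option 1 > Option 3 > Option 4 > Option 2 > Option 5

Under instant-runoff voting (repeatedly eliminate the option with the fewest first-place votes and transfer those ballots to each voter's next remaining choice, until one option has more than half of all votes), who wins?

Option 1

Round 1: Option 1 7, Option 2 6, Option 3 12, Option 4 5, Option 5 0. Option 5 eliminated.
Round 2: Option 1 7, Option 2 6, Option 3 12, Option 4 5. Option 4 eliminated.
Round 3: Option 1 12, Option 2 6, Option 3 12. Option 2 eliminated.
Round 4: Option 1 18, Option 3 12. Option 1 has a majority (≥16).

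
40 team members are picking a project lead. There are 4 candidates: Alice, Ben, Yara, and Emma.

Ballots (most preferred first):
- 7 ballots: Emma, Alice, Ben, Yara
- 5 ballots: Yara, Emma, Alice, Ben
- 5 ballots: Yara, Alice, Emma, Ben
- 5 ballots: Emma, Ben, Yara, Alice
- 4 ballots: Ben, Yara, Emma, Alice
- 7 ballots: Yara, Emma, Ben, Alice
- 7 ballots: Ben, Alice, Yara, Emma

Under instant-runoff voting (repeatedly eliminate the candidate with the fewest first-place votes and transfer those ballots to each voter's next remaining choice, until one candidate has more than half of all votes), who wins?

Yara

Round 1: Alice 0, Ben 11, Yara 17, Emma 12. Alice eliminated.
Round 2: Ben 11, Yara 17, Emma 12. Ben eliminated.
Round 3: Yara 28, Emma 12. Yara has a majority (≥21).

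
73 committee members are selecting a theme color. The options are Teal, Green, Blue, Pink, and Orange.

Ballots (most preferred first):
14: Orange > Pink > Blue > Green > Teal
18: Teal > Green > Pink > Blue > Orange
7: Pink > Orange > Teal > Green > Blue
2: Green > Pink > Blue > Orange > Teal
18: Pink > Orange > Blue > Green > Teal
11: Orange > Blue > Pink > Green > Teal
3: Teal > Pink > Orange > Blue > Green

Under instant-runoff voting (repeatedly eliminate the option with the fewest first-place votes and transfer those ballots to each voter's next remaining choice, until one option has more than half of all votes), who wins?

Pink

Round 1: Teal 21, Green 2, Blue 0, Pink 25, Orange 25. Blue eliminated.
Round 2: Teal 21, Green 2, Pink 25, Orange 25. Green eliminated.
Round 3: Teal 21, Pink 27, Orange 25. Teal eliminated.
Round 4: Pink 48, Orange 25. Pink has a majority (≥37).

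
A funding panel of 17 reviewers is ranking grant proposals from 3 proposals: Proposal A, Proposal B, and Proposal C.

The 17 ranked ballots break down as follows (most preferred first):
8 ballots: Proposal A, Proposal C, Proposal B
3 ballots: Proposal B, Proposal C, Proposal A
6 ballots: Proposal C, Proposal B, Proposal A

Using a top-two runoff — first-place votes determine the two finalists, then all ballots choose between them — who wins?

Round 1 first-place votes: Proposal A 8, Proposal B 3, Proposal C 6. Proposal A and Proposal C advance.
Runoff: Proposal A is ranked above Proposal C on 8 ballots, Proposal C above Proposal A on 9.

Proposal C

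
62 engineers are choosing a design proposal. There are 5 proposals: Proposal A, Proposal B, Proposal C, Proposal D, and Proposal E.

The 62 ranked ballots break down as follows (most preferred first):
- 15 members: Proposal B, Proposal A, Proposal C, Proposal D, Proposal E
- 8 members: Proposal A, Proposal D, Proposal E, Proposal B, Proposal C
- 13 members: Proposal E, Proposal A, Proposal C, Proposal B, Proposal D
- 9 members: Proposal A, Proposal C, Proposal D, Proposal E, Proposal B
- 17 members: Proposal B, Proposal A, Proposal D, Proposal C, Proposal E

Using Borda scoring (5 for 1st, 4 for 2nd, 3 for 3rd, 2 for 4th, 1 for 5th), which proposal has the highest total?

Proposal A: 15×4 + 8×5 + 13×4 + 9×5 + 17×4 = 265
Proposal B: 15×5 + 8×2 + 13×2 + 9×1 + 17×5 = 211
Proposal C: 15×3 + 8×1 + 13×3 + 9×4 + 17×2 = 162
Proposal D: 15×2 + 8×4 + 13×1 + 9×3 + 17×3 = 153
Proposal E: 15×1 + 8×3 + 13×5 + 9×2 + 17×1 = 139

Proposal A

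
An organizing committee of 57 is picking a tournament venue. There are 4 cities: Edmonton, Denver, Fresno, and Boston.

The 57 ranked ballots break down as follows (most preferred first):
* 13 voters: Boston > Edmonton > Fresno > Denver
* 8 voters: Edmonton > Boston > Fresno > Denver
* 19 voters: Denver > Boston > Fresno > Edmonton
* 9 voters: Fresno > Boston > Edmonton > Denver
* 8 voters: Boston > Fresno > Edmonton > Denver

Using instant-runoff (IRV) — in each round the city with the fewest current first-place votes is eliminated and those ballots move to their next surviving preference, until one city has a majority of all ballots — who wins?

Boston

Round 1: Edmonton 8, Denver 19, Fresno 9, Boston 21. Edmonton eliminated.
Round 2: Denver 19, Fresno 9, Boston 29. Boston has a majority (≥29).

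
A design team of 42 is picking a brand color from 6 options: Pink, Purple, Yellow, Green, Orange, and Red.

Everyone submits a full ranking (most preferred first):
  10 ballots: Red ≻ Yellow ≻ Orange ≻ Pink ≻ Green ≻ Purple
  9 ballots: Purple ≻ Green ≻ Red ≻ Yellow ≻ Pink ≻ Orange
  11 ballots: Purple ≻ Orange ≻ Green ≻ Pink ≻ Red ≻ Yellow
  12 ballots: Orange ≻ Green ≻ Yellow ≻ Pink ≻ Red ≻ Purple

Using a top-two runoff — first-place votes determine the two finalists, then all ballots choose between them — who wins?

Orange

Round 1 first-place votes: Pink 0, Purple 20, Yellow 0, Green 0, Orange 12, Red 10. Purple and Orange advance.
Runoff: Purple is ranked above Orange on 20 ballots, Orange above Purple on 22.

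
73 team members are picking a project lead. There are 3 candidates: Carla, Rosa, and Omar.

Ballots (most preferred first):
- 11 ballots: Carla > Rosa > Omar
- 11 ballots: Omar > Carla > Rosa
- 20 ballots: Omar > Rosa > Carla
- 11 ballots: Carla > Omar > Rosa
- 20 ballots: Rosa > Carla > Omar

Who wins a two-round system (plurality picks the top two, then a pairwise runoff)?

Carla

Round 1 first-place votes: Carla 22, Rosa 20, Omar 31. Omar and Carla advance.
Runoff: Omar is ranked above Carla on 31 ballots, Carla above Omar on 42.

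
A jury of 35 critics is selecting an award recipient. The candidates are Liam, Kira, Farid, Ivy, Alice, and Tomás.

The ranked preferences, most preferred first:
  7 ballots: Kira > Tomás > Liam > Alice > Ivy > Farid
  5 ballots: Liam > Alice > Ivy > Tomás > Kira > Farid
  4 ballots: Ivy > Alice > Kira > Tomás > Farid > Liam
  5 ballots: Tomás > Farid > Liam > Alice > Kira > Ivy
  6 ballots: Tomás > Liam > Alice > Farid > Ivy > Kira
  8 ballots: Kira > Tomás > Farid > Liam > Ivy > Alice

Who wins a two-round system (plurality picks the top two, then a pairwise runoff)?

Kira

Round 1 first-place votes: Liam 5, Kira 15, Farid 0, Ivy 4, Alice 0, Tomás 11. Kira and Tomás advance.
Runoff: Kira is ranked above Tomás on 19 ballots, Tomás above Kira on 16.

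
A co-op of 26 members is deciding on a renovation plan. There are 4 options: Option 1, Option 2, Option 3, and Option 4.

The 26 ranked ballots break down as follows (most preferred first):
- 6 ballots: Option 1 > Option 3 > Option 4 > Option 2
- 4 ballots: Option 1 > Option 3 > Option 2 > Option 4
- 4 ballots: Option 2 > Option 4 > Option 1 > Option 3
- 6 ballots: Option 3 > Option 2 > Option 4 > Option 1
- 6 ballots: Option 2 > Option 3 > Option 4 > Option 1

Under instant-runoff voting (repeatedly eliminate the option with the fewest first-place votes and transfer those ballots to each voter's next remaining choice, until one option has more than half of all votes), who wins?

Round 1: Option 1 10, Option 2 10, Option 3 6, Option 4 0. Option 4 eliminated.
Round 2: Option 1 10, Option 2 10, Option 3 6. Option 3 eliminated.
Round 3: Option 1 10, Option 2 16. Option 2 has a majority (≥14).

Option 2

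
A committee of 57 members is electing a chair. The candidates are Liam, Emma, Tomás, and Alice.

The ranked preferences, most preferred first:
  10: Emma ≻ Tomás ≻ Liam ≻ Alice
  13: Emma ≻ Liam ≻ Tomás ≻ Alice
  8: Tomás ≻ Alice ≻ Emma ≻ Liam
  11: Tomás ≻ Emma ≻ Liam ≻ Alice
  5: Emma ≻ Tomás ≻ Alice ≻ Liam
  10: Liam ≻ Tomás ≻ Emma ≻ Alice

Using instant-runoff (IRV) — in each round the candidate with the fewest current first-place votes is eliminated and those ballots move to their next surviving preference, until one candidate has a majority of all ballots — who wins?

Tomás

Round 1: Liam 10, Emma 28, Tomás 19, Alice 0. Alice eliminated.
Round 2: Liam 10, Emma 28, Tomás 19. Liam eliminated.
Round 3: Emma 28, Tomás 29. Tomás has a majority (≥29).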